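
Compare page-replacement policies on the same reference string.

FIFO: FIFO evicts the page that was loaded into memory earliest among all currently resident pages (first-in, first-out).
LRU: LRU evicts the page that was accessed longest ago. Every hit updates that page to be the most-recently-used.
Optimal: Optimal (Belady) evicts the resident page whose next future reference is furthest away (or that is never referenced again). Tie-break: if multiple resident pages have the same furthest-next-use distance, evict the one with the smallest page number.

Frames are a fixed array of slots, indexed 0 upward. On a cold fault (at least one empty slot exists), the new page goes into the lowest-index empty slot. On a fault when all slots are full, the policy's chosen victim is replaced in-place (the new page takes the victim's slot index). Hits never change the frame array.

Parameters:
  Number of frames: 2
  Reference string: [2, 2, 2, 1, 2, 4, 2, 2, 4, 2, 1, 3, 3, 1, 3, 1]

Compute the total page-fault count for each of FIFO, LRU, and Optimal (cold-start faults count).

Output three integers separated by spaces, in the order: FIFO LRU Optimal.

--- FIFO ---
  step 0: ref 2 -> FAULT, frames=[2,-] (faults so far: 1)
  step 1: ref 2 -> HIT, frames=[2,-] (faults so far: 1)
  step 2: ref 2 -> HIT, frames=[2,-] (faults so far: 1)
  step 3: ref 1 -> FAULT, frames=[2,1] (faults so far: 2)
  step 4: ref 2 -> HIT, frames=[2,1] (faults so far: 2)
  step 5: ref 4 -> FAULT, evict 2, frames=[4,1] (faults so far: 3)
  step 6: ref 2 -> FAULT, evict 1, frames=[4,2] (faults so far: 4)
  step 7: ref 2 -> HIT, frames=[4,2] (faults so far: 4)
  step 8: ref 4 -> HIT, frames=[4,2] (faults so far: 4)
  step 9: ref 2 -> HIT, frames=[4,2] (faults so far: 4)
  step 10: ref 1 -> FAULT, evict 4, frames=[1,2] (faults so far: 5)
  step 11: ref 3 -> FAULT, evict 2, frames=[1,3] (faults so far: 6)
  step 12: ref 3 -> HIT, frames=[1,3] (faults so far: 6)
  step 13: ref 1 -> HIT, frames=[1,3] (faults so far: 6)
  step 14: ref 3 -> HIT, frames=[1,3] (faults so far: 6)
  step 15: ref 1 -> HIT, frames=[1,3] (faults so far: 6)
  FIFO total faults: 6
--- LRU ---
  step 0: ref 2 -> FAULT, frames=[2,-] (faults so far: 1)
  step 1: ref 2 -> HIT, frames=[2,-] (faults so far: 1)
  step 2: ref 2 -> HIT, frames=[2,-] (faults so far: 1)
  step 3: ref 1 -> FAULT, frames=[2,1] (faults so far: 2)
  step 4: ref 2 -> HIT, frames=[2,1] (faults so far: 2)
  step 5: ref 4 -> FAULT, evict 1, frames=[2,4] (faults so far: 3)
  step 6: ref 2 -> HIT, frames=[2,4] (faults so far: 3)
  step 7: ref 2 -> HIT, frames=[2,4] (faults so far: 3)
  step 8: ref 4 -> HIT, frames=[2,4] (faults so far: 3)
  step 9: ref 2 -> HIT, frames=[2,4] (faults so far: 3)
  step 10: ref 1 -> FAULT, evict 4, frames=[2,1] (faults so far: 4)
  step 11: ref 3 -> FAULT, evict 2, frames=[3,1] (faults so far: 5)
  step 12: ref 3 -> HIT, frames=[3,1] (faults so far: 5)
  step 13: ref 1 -> HIT, frames=[3,1] (faults so far: 5)
  step 14: ref 3 -> HIT, frames=[3,1] (faults so far: 5)
  step 15: ref 1 -> HIT, frames=[3,1] (faults so far: 5)
  LRU total faults: 5
--- Optimal ---
  step 0: ref 2 -> FAULT, frames=[2,-] (faults so far: 1)
  step 1: ref 2 -> HIT, frames=[2,-] (faults so far: 1)
  step 2: ref 2 -> HIT, frames=[2,-] (faults so far: 1)
  step 3: ref 1 -> FAULT, frames=[2,1] (faults so far: 2)
  step 4: ref 2 -> HIT, frames=[2,1] (faults so far: 2)
  step 5: ref 4 -> FAULT, evict 1, frames=[2,4] (faults so far: 3)
  step 6: ref 2 -> HIT, frames=[2,4] (faults so far: 3)
  step 7: ref 2 -> HIT, frames=[2,4] (faults so far: 3)
  step 8: ref 4 -> HIT, frames=[2,4] (faults so far: 3)
  step 9: ref 2 -> HIT, frames=[2,4] (faults so far: 3)
  step 10: ref 1 -> FAULT, evict 2, frames=[1,4] (faults so far: 4)
  step 11: ref 3 -> FAULT, evict 4, frames=[1,3] (faults so far: 5)
  step 12: ref 3 -> HIT, frames=[1,3] (faults so far: 5)
  step 13: ref 1 -> HIT, frames=[1,3] (faults so far: 5)
  step 14: ref 3 -> HIT, frames=[1,3] (faults so far: 5)
  step 15: ref 1 -> HIT, frames=[1,3] (faults so far: 5)
  Optimal total faults: 5

Answer: 6 5 5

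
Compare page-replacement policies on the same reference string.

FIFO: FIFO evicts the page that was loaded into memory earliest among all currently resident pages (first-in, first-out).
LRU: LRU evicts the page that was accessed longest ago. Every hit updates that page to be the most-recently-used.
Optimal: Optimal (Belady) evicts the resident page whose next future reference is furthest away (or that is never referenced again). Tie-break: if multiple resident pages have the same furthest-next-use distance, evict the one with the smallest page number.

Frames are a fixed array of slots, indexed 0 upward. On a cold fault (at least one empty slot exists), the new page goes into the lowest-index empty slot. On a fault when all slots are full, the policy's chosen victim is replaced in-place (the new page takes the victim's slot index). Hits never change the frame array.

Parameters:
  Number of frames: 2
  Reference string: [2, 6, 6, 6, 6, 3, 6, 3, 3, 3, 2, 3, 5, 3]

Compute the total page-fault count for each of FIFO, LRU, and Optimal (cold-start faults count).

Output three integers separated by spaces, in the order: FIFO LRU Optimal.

Answer: 6 5 5

Derivation:
--- FIFO ---
  step 0: ref 2 -> FAULT, frames=[2,-] (faults so far: 1)
  step 1: ref 6 -> FAULT, frames=[2,6] (faults so far: 2)
  step 2: ref 6 -> HIT, frames=[2,6] (faults so far: 2)
  step 3: ref 6 -> HIT, frames=[2,6] (faults so far: 2)
  step 4: ref 6 -> HIT, frames=[2,6] (faults so far: 2)
  step 5: ref 3 -> FAULT, evict 2, frames=[3,6] (faults so far: 3)
  step 6: ref 6 -> HIT, frames=[3,6] (faults so far: 3)
  step 7: ref 3 -> HIT, frames=[3,6] (faults so far: 3)
  step 8: ref 3 -> HIT, frames=[3,6] (faults so far: 3)
  step 9: ref 3 -> HIT, frames=[3,6] (faults so far: 3)
  step 10: ref 2 -> FAULT, evict 6, frames=[3,2] (faults so far: 4)
  step 11: ref 3 -> HIT, frames=[3,2] (faults so far: 4)
  step 12: ref 5 -> FAULT, evict 3, frames=[5,2] (faults so far: 5)
  step 13: ref 3 -> FAULT, evict 2, frames=[5,3] (faults so far: 6)
  FIFO total faults: 6
--- LRU ---
  step 0: ref 2 -> FAULT, frames=[2,-] (faults so far: 1)
  step 1: ref 6 -> FAULT, frames=[2,6] (faults so far: 2)
  step 2: ref 6 -> HIT, frames=[2,6] (faults so far: 2)
  step 3: ref 6 -> HIT, frames=[2,6] (faults so far: 2)
  step 4: ref 6 -> HIT, frames=[2,6] (faults so far: 2)
  step 5: ref 3 -> FAULT, evict 2, frames=[3,6] (faults so far: 3)
  step 6: ref 6 -> HIT, frames=[3,6] (faults so far: 3)
  step 7: ref 3 -> HIT, frames=[3,6] (faults so far: 3)
  step 8: ref 3 -> HIT, frames=[3,6] (faults so far: 3)
  step 9: ref 3 -> HIT, frames=[3,6] (faults so far: 3)
  step 10: ref 2 -> FAULT, evict 6, frames=[3,2] (faults so far: 4)
  step 11: ref 3 -> HIT, frames=[3,2] (faults so far: 4)
  step 12: ref 5 -> FAULT, evict 2, frames=[3,5] (faults so far: 5)
  step 13: ref 3 -> HIT, frames=[3,5] (faults so far: 5)
  LRU total faults: 5
--- Optimal ---
  step 0: ref 2 -> FAULT, frames=[2,-] (faults so far: 1)
  step 1: ref 6 -> FAULT, frames=[2,6] (faults so far: 2)
  step 2: ref 6 -> HIT, frames=[2,6] (faults so far: 2)
  step 3: ref 6 -> HIT, frames=[2,6] (faults so far: 2)
  step 4: ref 6 -> HIT, frames=[2,6] (faults so far: 2)
  step 5: ref 3 -> FAULT, evict 2, frames=[3,6] (faults so far: 3)
  step 6: ref 6 -> HIT, frames=[3,6] (faults so far: 3)
  step 7: ref 3 -> HIT, frames=[3,6] (faults so far: 3)
  step 8: ref 3 -> HIT, frames=[3,6] (faults so far: 3)
  step 9: ref 3 -> HIT, frames=[3,6] (faults so far: 3)
  step 10: ref 2 -> FAULT, evict 6, frames=[3,2] (faults so far: 4)
  step 11: ref 3 -> HIT, frames=[3,2] (faults so far: 4)
  step 12: ref 5 -> FAULT, evict 2, frames=[3,5] (faults so far: 5)
  step 13: ref 3 -> HIT, frames=[3,5] (faults so far: 5)
  Optimal total faults: 5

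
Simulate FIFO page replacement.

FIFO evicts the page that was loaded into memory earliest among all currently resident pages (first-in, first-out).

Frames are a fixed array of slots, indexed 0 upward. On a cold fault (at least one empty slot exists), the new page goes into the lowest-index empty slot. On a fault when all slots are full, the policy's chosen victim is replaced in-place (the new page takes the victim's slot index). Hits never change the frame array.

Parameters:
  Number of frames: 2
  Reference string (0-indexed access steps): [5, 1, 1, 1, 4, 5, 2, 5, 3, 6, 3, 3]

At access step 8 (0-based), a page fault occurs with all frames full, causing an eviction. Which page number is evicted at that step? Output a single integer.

Answer: 5

Derivation:
Step 0: ref 5 -> FAULT, frames=[5,-]
Step 1: ref 1 -> FAULT, frames=[5,1]
Step 2: ref 1 -> HIT, frames=[5,1]
Step 3: ref 1 -> HIT, frames=[5,1]
Step 4: ref 4 -> FAULT, evict 5, frames=[4,1]
Step 5: ref 5 -> FAULT, evict 1, frames=[4,5]
Step 6: ref 2 -> FAULT, evict 4, frames=[2,5]
Step 7: ref 5 -> HIT, frames=[2,5]
Step 8: ref 3 -> FAULT, evict 5, frames=[2,3]
At step 8: evicted page 5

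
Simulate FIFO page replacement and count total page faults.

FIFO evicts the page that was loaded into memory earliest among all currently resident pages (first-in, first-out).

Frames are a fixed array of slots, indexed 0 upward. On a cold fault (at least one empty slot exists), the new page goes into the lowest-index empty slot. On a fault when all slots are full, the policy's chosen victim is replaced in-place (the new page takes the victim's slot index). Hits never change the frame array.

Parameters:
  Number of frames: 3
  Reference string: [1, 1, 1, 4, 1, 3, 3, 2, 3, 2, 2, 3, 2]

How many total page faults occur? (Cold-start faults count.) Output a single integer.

Answer: 4

Derivation:
Step 0: ref 1 → FAULT, frames=[1,-,-]
Step 1: ref 1 → HIT, frames=[1,-,-]
Step 2: ref 1 → HIT, frames=[1,-,-]
Step 3: ref 4 → FAULT, frames=[1,4,-]
Step 4: ref 1 → HIT, frames=[1,4,-]
Step 5: ref 3 → FAULT, frames=[1,4,3]
Step 6: ref 3 → HIT, frames=[1,4,3]
Step 7: ref 2 → FAULT (evict 1), frames=[2,4,3]
Step 8: ref 3 → HIT, frames=[2,4,3]
Step 9: ref 2 → HIT, frames=[2,4,3]
Step 10: ref 2 → HIT, frames=[2,4,3]
Step 11: ref 3 → HIT, frames=[2,4,3]
Step 12: ref 2 → HIT, frames=[2,4,3]
Total faults: 4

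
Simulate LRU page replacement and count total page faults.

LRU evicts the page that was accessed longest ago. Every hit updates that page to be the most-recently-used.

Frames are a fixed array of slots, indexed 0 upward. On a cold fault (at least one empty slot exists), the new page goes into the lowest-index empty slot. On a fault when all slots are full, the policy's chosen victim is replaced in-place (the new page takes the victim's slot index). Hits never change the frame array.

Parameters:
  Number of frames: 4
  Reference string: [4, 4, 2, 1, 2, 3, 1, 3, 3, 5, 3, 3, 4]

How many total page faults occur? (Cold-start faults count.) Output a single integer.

Step 0: ref 4 → FAULT, frames=[4,-,-,-]
Step 1: ref 4 → HIT, frames=[4,-,-,-]
Step 2: ref 2 → FAULT, frames=[4,2,-,-]
Step 3: ref 1 → FAULT, frames=[4,2,1,-]
Step 4: ref 2 → HIT, frames=[4,2,1,-]
Step 5: ref 3 → FAULT, frames=[4,2,1,3]
Step 6: ref 1 → HIT, frames=[4,2,1,3]
Step 7: ref 3 → HIT, frames=[4,2,1,3]
Step 8: ref 3 → HIT, frames=[4,2,1,3]
Step 9: ref 5 → FAULT (evict 4), frames=[5,2,1,3]
Step 10: ref 3 → HIT, frames=[5,2,1,3]
Step 11: ref 3 → HIT, frames=[5,2,1,3]
Step 12: ref 4 → FAULT (evict 2), frames=[5,4,1,3]
Total faults: 6

Answer: 6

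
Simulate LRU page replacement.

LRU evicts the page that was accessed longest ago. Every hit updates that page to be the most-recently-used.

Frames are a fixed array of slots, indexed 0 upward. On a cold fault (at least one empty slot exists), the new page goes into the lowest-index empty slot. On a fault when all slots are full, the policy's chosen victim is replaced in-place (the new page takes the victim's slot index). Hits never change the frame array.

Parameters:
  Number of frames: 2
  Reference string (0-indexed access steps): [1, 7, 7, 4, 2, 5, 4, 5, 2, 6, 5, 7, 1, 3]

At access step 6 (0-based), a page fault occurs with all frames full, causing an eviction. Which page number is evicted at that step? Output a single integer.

Step 0: ref 1 -> FAULT, frames=[1,-]
Step 1: ref 7 -> FAULT, frames=[1,7]
Step 2: ref 7 -> HIT, frames=[1,7]
Step 3: ref 4 -> FAULT, evict 1, frames=[4,7]
Step 4: ref 2 -> FAULT, evict 7, frames=[4,2]
Step 5: ref 5 -> FAULT, evict 4, frames=[5,2]
Step 6: ref 4 -> FAULT, evict 2, frames=[5,4]
At step 6: evicted page 2

Answer: 2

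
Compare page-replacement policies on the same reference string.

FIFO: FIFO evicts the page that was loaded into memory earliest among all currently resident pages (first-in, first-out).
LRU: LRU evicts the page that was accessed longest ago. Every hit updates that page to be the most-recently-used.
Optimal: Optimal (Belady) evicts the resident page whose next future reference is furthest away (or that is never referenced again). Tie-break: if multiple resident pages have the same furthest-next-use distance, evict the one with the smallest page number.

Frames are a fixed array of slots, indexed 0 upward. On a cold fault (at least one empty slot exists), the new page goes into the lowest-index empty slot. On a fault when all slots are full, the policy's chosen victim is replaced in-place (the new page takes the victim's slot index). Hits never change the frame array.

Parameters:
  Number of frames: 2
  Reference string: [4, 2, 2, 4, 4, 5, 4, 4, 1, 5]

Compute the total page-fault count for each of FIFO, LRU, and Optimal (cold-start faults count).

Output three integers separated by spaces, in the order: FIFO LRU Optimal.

Answer: 6 5 4

Derivation:
--- FIFO ---
  step 0: ref 4 -> FAULT, frames=[4,-] (faults so far: 1)
  step 1: ref 2 -> FAULT, frames=[4,2] (faults so far: 2)
  step 2: ref 2 -> HIT, frames=[4,2] (faults so far: 2)
  step 3: ref 4 -> HIT, frames=[4,2] (faults so far: 2)
  step 4: ref 4 -> HIT, frames=[4,2] (faults so far: 2)
  step 5: ref 5 -> FAULT, evict 4, frames=[5,2] (faults so far: 3)
  step 6: ref 4 -> FAULT, evict 2, frames=[5,4] (faults so far: 4)
  step 7: ref 4 -> HIT, frames=[5,4] (faults so far: 4)
  step 8: ref 1 -> FAULT, evict 5, frames=[1,4] (faults so far: 5)
  step 9: ref 5 -> FAULT, evict 4, frames=[1,5] (faults so far: 6)
  FIFO total faults: 6
--- LRU ---
  step 0: ref 4 -> FAULT, frames=[4,-] (faults so far: 1)
  step 1: ref 2 -> FAULT, frames=[4,2] (faults so far: 2)
  step 2: ref 2 -> HIT, frames=[4,2] (faults so far: 2)
  step 3: ref 4 -> HIT, frames=[4,2] (faults so far: 2)
  step 4: ref 4 -> HIT, frames=[4,2] (faults so far: 2)
  step 5: ref 5 -> FAULT, evict 2, frames=[4,5] (faults so far: 3)
  step 6: ref 4 -> HIT, frames=[4,5] (faults so far: 3)
  step 7: ref 4 -> HIT, frames=[4,5] (faults so far: 3)
  step 8: ref 1 -> FAULT, evict 5, frames=[4,1] (faults so far: 4)
  step 9: ref 5 -> FAULT, evict 4, frames=[5,1] (faults so far: 5)
  LRU total faults: 5
--- Optimal ---
  step 0: ref 4 -> FAULT, frames=[4,-] (faults so far: 1)
  step 1: ref 2 -> FAULT, frames=[4,2] (faults so far: 2)
  step 2: ref 2 -> HIT, frames=[4,2] (faults so far: 2)
  step 3: ref 4 -> HIT, frames=[4,2] (faults so far: 2)
  step 4: ref 4 -> HIT, frames=[4,2] (faults so far: 2)
  step 5: ref 5 -> FAULT, evict 2, frames=[4,5] (faults so far: 3)
  step 6: ref 4 -> HIT, frames=[4,5] (faults so far: 3)
  step 7: ref 4 -> HIT, frames=[4,5] (faults so far: 3)
  step 8: ref 1 -> FAULT, evict 4, frames=[1,5] (faults so far: 4)
  step 9: ref 5 -> HIT, frames=[1,5] (faults so far: 4)
  Optimal total faults: 4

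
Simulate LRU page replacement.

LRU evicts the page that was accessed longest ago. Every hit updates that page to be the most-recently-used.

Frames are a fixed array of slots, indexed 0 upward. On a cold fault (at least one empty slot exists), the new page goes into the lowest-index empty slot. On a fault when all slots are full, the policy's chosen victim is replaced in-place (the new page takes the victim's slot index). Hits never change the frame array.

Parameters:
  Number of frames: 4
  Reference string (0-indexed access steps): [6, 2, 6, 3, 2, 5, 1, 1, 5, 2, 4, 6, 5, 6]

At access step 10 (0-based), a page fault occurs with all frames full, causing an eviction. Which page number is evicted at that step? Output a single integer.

Step 0: ref 6 -> FAULT, frames=[6,-,-,-]
Step 1: ref 2 -> FAULT, frames=[6,2,-,-]
Step 2: ref 6 -> HIT, frames=[6,2,-,-]
Step 3: ref 3 -> FAULT, frames=[6,2,3,-]
Step 4: ref 2 -> HIT, frames=[6,2,3,-]
Step 5: ref 5 -> FAULT, frames=[6,2,3,5]
Step 6: ref 1 -> FAULT, evict 6, frames=[1,2,3,5]
Step 7: ref 1 -> HIT, frames=[1,2,3,5]
Step 8: ref 5 -> HIT, frames=[1,2,3,5]
Step 9: ref 2 -> HIT, frames=[1,2,3,5]
Step 10: ref 4 -> FAULT, evict 3, frames=[1,2,4,5]
At step 10: evicted page 3

Answer: 3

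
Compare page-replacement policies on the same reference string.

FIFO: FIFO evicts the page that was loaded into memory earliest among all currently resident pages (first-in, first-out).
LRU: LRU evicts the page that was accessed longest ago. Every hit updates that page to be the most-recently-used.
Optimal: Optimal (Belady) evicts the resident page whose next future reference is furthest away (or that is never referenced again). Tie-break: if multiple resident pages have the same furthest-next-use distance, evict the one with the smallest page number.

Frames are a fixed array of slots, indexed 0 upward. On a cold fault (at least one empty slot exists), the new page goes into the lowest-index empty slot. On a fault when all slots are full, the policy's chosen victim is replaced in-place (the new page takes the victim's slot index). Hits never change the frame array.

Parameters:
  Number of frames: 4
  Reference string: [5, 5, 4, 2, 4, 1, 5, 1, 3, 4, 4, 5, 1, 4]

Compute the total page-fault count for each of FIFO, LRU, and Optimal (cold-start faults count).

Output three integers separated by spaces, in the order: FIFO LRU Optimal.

Answer: 7 5 5

Derivation:
--- FIFO ---
  step 0: ref 5 -> FAULT, frames=[5,-,-,-] (faults so far: 1)
  step 1: ref 5 -> HIT, frames=[5,-,-,-] (faults so far: 1)
  step 2: ref 4 -> FAULT, frames=[5,4,-,-] (faults so far: 2)
  step 3: ref 2 -> FAULT, frames=[5,4,2,-] (faults so far: 3)
  step 4: ref 4 -> HIT, frames=[5,4,2,-] (faults so far: 3)
  step 5: ref 1 -> FAULT, frames=[5,4,2,1] (faults so far: 4)
  step 6: ref 5 -> HIT, frames=[5,4,2,1] (faults so far: 4)
  step 7: ref 1 -> HIT, frames=[5,4,2,1] (faults so far: 4)
  step 8: ref 3 -> FAULT, evict 5, frames=[3,4,2,1] (faults so far: 5)
  step 9: ref 4 -> HIT, frames=[3,4,2,1] (faults so far: 5)
  step 10: ref 4 -> HIT, frames=[3,4,2,1] (faults so far: 5)
  step 11: ref 5 -> FAULT, evict 4, frames=[3,5,2,1] (faults so far: 6)
  step 12: ref 1 -> HIT, frames=[3,5,2,1] (faults so far: 6)
  step 13: ref 4 -> FAULT, evict 2, frames=[3,5,4,1] (faults so far: 7)
  FIFO total faults: 7
--- LRU ---
  step 0: ref 5 -> FAULT, frames=[5,-,-,-] (faults so far: 1)
  step 1: ref 5 -> HIT, frames=[5,-,-,-] (faults so far: 1)
  step 2: ref 4 -> FAULT, frames=[5,4,-,-] (faults so far: 2)
  step 3: ref 2 -> FAULT, frames=[5,4,2,-] (faults so far: 3)
  step 4: ref 4 -> HIT, frames=[5,4,2,-] (faults so far: 3)
  step 5: ref 1 -> FAULT, frames=[5,4,2,1] (faults so far: 4)
  step 6: ref 5 -> HIT, frames=[5,4,2,1] (faults so far: 4)
  step 7: ref 1 -> HIT, frames=[5,4,2,1] (faults so far: 4)
  step 8: ref 3 -> FAULT, evict 2, frames=[5,4,3,1] (faults so far: 5)
  step 9: ref 4 -> HIT, frames=[5,4,3,1] (faults so far: 5)
  step 10: ref 4 -> HIT, frames=[5,4,3,1] (faults so far: 5)
  step 11: ref 5 -> HIT, frames=[5,4,3,1] (faults so far: 5)
  step 12: ref 1 -> HIT, frames=[5,4,3,1] (faults so far: 5)
  step 13: ref 4 -> HIT, frames=[5,4,3,1] (faults so far: 5)
  LRU total faults: 5
--- Optimal ---
  step 0: ref 5 -> FAULT, frames=[5,-,-,-] (faults so far: 1)
  step 1: ref 5 -> HIT, frames=[5,-,-,-] (faults so far: 1)
  step 2: ref 4 -> FAULT, frames=[5,4,-,-] (faults so far: 2)
  step 3: ref 2 -> FAULT, frames=[5,4,2,-] (faults so far: 3)
  step 4: ref 4 -> HIT, frames=[5,4,2,-] (faults so far: 3)
  step 5: ref 1 -> FAULT, frames=[5,4,2,1] (faults so far: 4)
  step 6: ref 5 -> HIT, frames=[5,4,2,1] (faults so far: 4)
  step 7: ref 1 -> HIT, frames=[5,4,2,1] (faults so far: 4)
  step 8: ref 3 -> FAULT, evict 2, frames=[5,4,3,1] (faults so far: 5)
  step 9: ref 4 -> HIT, frames=[5,4,3,1] (faults so far: 5)
  step 10: ref 4 -> HIT, frames=[5,4,3,1] (faults so far: 5)
  step 11: ref 5 -> HIT, frames=[5,4,3,1] (faults so far: 5)
  step 12: ref 1 -> HIT, frames=[5,4,3,1] (faults so far: 5)
  step 13: ref 4 -> HIT, frames=[5,4,3,1] (faults so far: 5)
  Optimal total faults: 5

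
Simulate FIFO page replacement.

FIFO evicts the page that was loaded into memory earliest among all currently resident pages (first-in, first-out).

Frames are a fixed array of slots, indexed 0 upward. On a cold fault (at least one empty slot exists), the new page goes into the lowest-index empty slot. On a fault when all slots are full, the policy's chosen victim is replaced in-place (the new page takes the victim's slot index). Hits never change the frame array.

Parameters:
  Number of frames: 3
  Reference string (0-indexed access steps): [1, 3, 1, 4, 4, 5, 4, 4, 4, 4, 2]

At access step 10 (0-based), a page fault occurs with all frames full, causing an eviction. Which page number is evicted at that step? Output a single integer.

Answer: 3

Derivation:
Step 0: ref 1 -> FAULT, frames=[1,-,-]
Step 1: ref 3 -> FAULT, frames=[1,3,-]
Step 2: ref 1 -> HIT, frames=[1,3,-]
Step 3: ref 4 -> FAULT, frames=[1,3,4]
Step 4: ref 4 -> HIT, frames=[1,3,4]
Step 5: ref 5 -> FAULT, evict 1, frames=[5,3,4]
Step 6: ref 4 -> HIT, frames=[5,3,4]
Step 7: ref 4 -> HIT, frames=[5,3,4]
Step 8: ref 4 -> HIT, frames=[5,3,4]
Step 9: ref 4 -> HIT, frames=[5,3,4]
Step 10: ref 2 -> FAULT, evict 3, frames=[5,2,4]
At step 10: evicted page 3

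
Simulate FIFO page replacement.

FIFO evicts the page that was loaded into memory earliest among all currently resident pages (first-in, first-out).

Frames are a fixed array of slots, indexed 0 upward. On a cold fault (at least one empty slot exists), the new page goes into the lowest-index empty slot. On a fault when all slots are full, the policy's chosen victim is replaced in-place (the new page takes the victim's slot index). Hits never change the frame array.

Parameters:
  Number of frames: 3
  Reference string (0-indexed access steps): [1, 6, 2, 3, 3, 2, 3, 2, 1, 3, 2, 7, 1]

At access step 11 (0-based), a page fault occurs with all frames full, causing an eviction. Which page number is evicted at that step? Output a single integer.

Answer: 2

Derivation:
Step 0: ref 1 -> FAULT, frames=[1,-,-]
Step 1: ref 6 -> FAULT, frames=[1,6,-]
Step 2: ref 2 -> FAULT, frames=[1,6,2]
Step 3: ref 3 -> FAULT, evict 1, frames=[3,6,2]
Step 4: ref 3 -> HIT, frames=[3,6,2]
Step 5: ref 2 -> HIT, frames=[3,6,2]
Step 6: ref 3 -> HIT, frames=[3,6,2]
Step 7: ref 2 -> HIT, frames=[3,6,2]
Step 8: ref 1 -> FAULT, evict 6, frames=[3,1,2]
Step 9: ref 3 -> HIT, frames=[3,1,2]
Step 10: ref 2 -> HIT, frames=[3,1,2]
Step 11: ref 7 -> FAULT, evict 2, frames=[3,1,7]
At step 11: evicted page 2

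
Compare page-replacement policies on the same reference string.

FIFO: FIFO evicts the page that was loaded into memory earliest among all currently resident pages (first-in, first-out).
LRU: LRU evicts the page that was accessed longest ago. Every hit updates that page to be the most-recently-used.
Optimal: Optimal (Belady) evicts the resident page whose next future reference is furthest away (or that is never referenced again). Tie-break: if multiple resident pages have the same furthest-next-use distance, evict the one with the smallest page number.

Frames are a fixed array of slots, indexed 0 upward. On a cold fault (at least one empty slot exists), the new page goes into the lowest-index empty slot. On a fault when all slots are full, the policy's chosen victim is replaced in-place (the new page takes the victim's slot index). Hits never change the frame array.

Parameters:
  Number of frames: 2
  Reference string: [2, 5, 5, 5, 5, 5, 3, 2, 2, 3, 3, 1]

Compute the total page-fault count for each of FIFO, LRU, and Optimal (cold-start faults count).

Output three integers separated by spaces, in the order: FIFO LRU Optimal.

Answer: 5 5 4

Derivation:
--- FIFO ---
  step 0: ref 2 -> FAULT, frames=[2,-] (faults so far: 1)
  step 1: ref 5 -> FAULT, frames=[2,5] (faults so far: 2)
  step 2: ref 5 -> HIT, frames=[2,5] (faults so far: 2)
  step 3: ref 5 -> HIT, frames=[2,5] (faults so far: 2)
  step 4: ref 5 -> HIT, frames=[2,5] (faults so far: 2)
  step 5: ref 5 -> HIT, frames=[2,5] (faults so far: 2)
  step 6: ref 3 -> FAULT, evict 2, frames=[3,5] (faults so far: 3)
  step 7: ref 2 -> FAULT, evict 5, frames=[3,2] (faults so far: 4)
  step 8: ref 2 -> HIT, frames=[3,2] (faults so far: 4)
  step 9: ref 3 -> HIT, frames=[3,2] (faults so far: 4)
  step 10: ref 3 -> HIT, frames=[3,2] (faults so far: 4)
  step 11: ref 1 -> FAULT, evict 3, frames=[1,2] (faults so far: 5)
  FIFO total faults: 5
--- LRU ---
  step 0: ref 2 -> FAULT, frames=[2,-] (faults so far: 1)
  step 1: ref 5 -> FAULT, frames=[2,5] (faults so far: 2)
  step 2: ref 5 -> HIT, frames=[2,5] (faults so far: 2)
  step 3: ref 5 -> HIT, frames=[2,5] (faults so far: 2)
  step 4: ref 5 -> HIT, frames=[2,5] (faults so far: 2)
  step 5: ref 5 -> HIT, frames=[2,5] (faults so far: 2)
  step 6: ref 3 -> FAULT, evict 2, frames=[3,5] (faults so far: 3)
  step 7: ref 2 -> FAULT, evict 5, frames=[3,2] (faults so far: 4)
  step 8: ref 2 -> HIT, frames=[3,2] (faults so far: 4)
  step 9: ref 3 -> HIT, frames=[3,2] (faults so far: 4)
  step 10: ref 3 -> HIT, frames=[3,2] (faults so far: 4)
  step 11: ref 1 -> FAULT, evict 2, frames=[3,1] (faults so far: 5)
  LRU total faults: 5
--- Optimal ---
  step 0: ref 2 -> FAULT, frames=[2,-] (faults so far: 1)
  step 1: ref 5 -> FAULT, frames=[2,5] (faults so far: 2)
  step 2: ref 5 -> HIT, frames=[2,5] (faults so far: 2)
  step 3: ref 5 -> HIT, frames=[2,5] (faults so far: 2)
  step 4: ref 5 -> HIT, frames=[2,5] (faults so far: 2)
  step 5: ref 5 -> HIT, frames=[2,5] (faults so far: 2)
  step 6: ref 3 -> FAULT, evict 5, frames=[2,3] (faults so far: 3)
  step 7: ref 2 -> HIT, frames=[2,3] (faults so far: 3)
  step 8: ref 2 -> HIT, frames=[2,3] (faults so far: 3)
  step 9: ref 3 -> HIT, frames=[2,3] (faults so far: 3)
  step 10: ref 3 -> HIT, frames=[2,3] (faults so far: 3)
  step 11: ref 1 -> FAULT, evict 2, frames=[1,3] (faults so far: 4)
  Optimal total faults: 4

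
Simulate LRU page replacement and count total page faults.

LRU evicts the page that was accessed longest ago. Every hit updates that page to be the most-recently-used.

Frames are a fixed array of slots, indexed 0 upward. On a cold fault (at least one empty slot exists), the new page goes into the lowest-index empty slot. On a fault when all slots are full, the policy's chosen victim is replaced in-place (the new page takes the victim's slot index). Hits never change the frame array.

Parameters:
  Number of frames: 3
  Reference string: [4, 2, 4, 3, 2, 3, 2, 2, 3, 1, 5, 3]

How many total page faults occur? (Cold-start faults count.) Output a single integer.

Answer: 5

Derivation:
Step 0: ref 4 → FAULT, frames=[4,-,-]
Step 1: ref 2 → FAULT, frames=[4,2,-]
Step 2: ref 4 → HIT, frames=[4,2,-]
Step 3: ref 3 → FAULT, frames=[4,2,3]
Step 4: ref 2 → HIT, frames=[4,2,3]
Step 5: ref 3 → HIT, frames=[4,2,3]
Step 6: ref 2 → HIT, frames=[4,2,3]
Step 7: ref 2 → HIT, frames=[4,2,3]
Step 8: ref 3 → HIT, frames=[4,2,3]
Step 9: ref 1 → FAULT (evict 4), frames=[1,2,3]
Step 10: ref 5 → FAULT (evict 2), frames=[1,5,3]
Step 11: ref 3 → HIT, frames=[1,5,3]
Total faults: 5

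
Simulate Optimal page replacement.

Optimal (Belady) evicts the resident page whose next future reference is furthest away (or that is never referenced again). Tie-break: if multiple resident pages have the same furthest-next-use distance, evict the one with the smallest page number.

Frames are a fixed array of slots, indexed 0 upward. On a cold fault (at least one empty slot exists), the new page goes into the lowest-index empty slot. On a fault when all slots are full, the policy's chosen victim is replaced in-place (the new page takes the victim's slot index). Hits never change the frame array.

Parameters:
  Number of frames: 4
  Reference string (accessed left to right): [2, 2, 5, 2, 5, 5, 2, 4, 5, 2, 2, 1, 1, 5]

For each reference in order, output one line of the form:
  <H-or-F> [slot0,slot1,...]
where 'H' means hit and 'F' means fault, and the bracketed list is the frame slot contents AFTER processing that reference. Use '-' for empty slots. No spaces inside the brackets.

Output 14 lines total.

F [2,-,-,-]
H [2,-,-,-]
F [2,5,-,-]
H [2,5,-,-]
H [2,5,-,-]
H [2,5,-,-]
H [2,5,-,-]
F [2,5,4,-]
H [2,5,4,-]
H [2,5,4,-]
H [2,5,4,-]
F [2,5,4,1]
H [2,5,4,1]
H [2,5,4,1]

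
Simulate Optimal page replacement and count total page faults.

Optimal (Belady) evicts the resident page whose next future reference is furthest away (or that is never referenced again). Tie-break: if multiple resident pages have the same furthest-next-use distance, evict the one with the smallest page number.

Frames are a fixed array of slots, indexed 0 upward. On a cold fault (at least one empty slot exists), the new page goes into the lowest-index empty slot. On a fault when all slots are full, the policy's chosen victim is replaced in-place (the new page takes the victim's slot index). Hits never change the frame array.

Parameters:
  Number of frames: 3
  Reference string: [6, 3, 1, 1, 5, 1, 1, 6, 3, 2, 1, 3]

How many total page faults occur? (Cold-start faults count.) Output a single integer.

Step 0: ref 6 → FAULT, frames=[6,-,-]
Step 1: ref 3 → FAULT, frames=[6,3,-]
Step 2: ref 1 → FAULT, frames=[6,3,1]
Step 3: ref 1 → HIT, frames=[6,3,1]
Step 4: ref 5 → FAULT (evict 3), frames=[6,5,1]
Step 5: ref 1 → HIT, frames=[6,5,1]
Step 6: ref 1 → HIT, frames=[6,5,1]
Step 7: ref 6 → HIT, frames=[6,5,1]
Step 8: ref 3 → FAULT (evict 5), frames=[6,3,1]
Step 9: ref 2 → FAULT (evict 6), frames=[2,3,1]
Step 10: ref 1 → HIT, frames=[2,3,1]
Step 11: ref 3 → HIT, frames=[2,3,1]
Total faults: 6

Answer: 6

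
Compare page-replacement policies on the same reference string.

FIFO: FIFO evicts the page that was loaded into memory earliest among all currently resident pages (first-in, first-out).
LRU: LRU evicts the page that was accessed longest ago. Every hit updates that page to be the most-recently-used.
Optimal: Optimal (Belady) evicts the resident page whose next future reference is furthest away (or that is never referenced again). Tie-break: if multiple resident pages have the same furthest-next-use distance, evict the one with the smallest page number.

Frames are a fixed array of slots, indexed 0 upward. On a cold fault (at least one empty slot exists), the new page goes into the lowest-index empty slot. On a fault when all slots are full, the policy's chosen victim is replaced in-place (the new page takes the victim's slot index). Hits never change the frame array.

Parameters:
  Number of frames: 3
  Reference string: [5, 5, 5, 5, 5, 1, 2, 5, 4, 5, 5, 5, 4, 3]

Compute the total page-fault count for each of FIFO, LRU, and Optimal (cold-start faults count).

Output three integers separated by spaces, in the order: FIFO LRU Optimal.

--- FIFO ---
  step 0: ref 5 -> FAULT, frames=[5,-,-] (faults so far: 1)
  step 1: ref 5 -> HIT, frames=[5,-,-] (faults so far: 1)
  step 2: ref 5 -> HIT, frames=[5,-,-] (faults so far: 1)
  step 3: ref 5 -> HIT, frames=[5,-,-] (faults so far: 1)
  step 4: ref 5 -> HIT, frames=[5,-,-] (faults so far: 1)
  step 5: ref 1 -> FAULT, frames=[5,1,-] (faults so far: 2)
  step 6: ref 2 -> FAULT, frames=[5,1,2] (faults so far: 3)
  step 7: ref 5 -> HIT, frames=[5,1,2] (faults so far: 3)
  step 8: ref 4 -> FAULT, evict 5, frames=[4,1,2] (faults so far: 4)
  step 9: ref 5 -> FAULT, evict 1, frames=[4,5,2] (faults so far: 5)
  step 10: ref 5 -> HIT, frames=[4,5,2] (faults so far: 5)
  step 11: ref 5 -> HIT, frames=[4,5,2] (faults so far: 5)
  step 12: ref 4 -> HIT, frames=[4,5,2] (faults so far: 5)
  step 13: ref 3 -> FAULT, evict 2, frames=[4,5,3] (faults so far: 6)
  FIFO total faults: 6
--- LRU ---
  step 0: ref 5 -> FAULT, frames=[5,-,-] (faults so far: 1)
  step 1: ref 5 -> HIT, frames=[5,-,-] (faults so far: 1)
  step 2: ref 5 -> HIT, frames=[5,-,-] (faults so far: 1)
  step 3: ref 5 -> HIT, frames=[5,-,-] (faults so far: 1)
  step 4: ref 5 -> HIT, frames=[5,-,-] (faults so far: 1)
  step 5: ref 1 -> FAULT, frames=[5,1,-] (faults so far: 2)
  step 6: ref 2 -> FAULT, frames=[5,1,2] (faults so far: 3)
  step 7: ref 5 -> HIT, frames=[5,1,2] (faults so far: 3)
  step 8: ref 4 -> FAULT, evict 1, frames=[5,4,2] (faults so far: 4)
  step 9: ref 5 -> HIT, frames=[5,4,2] (faults so far: 4)
  step 10: ref 5 -> HIT, frames=[5,4,2] (faults so far: 4)
  step 11: ref 5 -> HIT, frames=[5,4,2] (faults so far: 4)
  step 12: ref 4 -> HIT, frames=[5,4,2] (faults so far: 4)
  step 13: ref 3 -> FAULT, evict 2, frames=[5,4,3] (faults so far: 5)
  LRU total faults: 5
--- Optimal ---
  step 0: ref 5 -> FAULT, frames=[5,-,-] (faults so far: 1)
  step 1: ref 5 -> HIT, frames=[5,-,-] (faults so far: 1)
  step 2: ref 5 -> HIT, frames=[5,-,-] (faults so far: 1)
  step 3: ref 5 -> HIT, frames=[5,-,-] (faults so far: 1)
  step 4: ref 5 -> HIT, frames=[5,-,-] (faults so far: 1)
  step 5: ref 1 -> FAULT, frames=[5,1,-] (faults so far: 2)
  step 6: ref 2 -> FAULT, frames=[5,1,2] (faults so far: 3)
  step 7: ref 5 -> HIT, frames=[5,1,2] (faults so far: 3)
  step 8: ref 4 -> FAULT, evict 1, frames=[5,4,2] (faults so far: 4)
  step 9: ref 5 -> HIT, frames=[5,4,2] (faults so far: 4)
  step 10: ref 5 -> HIT, frames=[5,4,2] (faults so far: 4)
  step 11: ref 5 -> HIT, frames=[5,4,2] (faults so far: 4)
  step 12: ref 4 -> HIT, frames=[5,4,2] (faults so far: 4)
  step 13: ref 3 -> FAULT, evict 2, frames=[5,4,3] (faults so far: 5)
  Optimal total faults: 5

Answer: 6 5 5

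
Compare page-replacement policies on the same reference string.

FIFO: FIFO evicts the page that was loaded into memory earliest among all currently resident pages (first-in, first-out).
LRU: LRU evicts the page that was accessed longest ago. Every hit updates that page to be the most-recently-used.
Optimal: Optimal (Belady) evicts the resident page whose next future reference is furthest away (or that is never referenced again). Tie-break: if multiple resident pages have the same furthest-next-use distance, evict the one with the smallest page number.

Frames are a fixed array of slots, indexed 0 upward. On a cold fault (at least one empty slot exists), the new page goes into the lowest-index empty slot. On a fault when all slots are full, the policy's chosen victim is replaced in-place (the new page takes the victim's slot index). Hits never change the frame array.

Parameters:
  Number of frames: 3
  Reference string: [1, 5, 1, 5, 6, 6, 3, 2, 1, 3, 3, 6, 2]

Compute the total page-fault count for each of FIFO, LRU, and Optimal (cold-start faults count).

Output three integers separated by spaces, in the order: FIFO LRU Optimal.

Answer: 7 8 6

Derivation:
--- FIFO ---
  step 0: ref 1 -> FAULT, frames=[1,-,-] (faults so far: 1)
  step 1: ref 5 -> FAULT, frames=[1,5,-] (faults so far: 2)
  step 2: ref 1 -> HIT, frames=[1,5,-] (faults so far: 2)
  step 3: ref 5 -> HIT, frames=[1,5,-] (faults so far: 2)
  step 4: ref 6 -> FAULT, frames=[1,5,6] (faults so far: 3)
  step 5: ref 6 -> HIT, frames=[1,5,6] (faults so far: 3)
  step 6: ref 3 -> FAULT, evict 1, frames=[3,5,6] (faults so far: 4)
  step 7: ref 2 -> FAULT, evict 5, frames=[3,2,6] (faults so far: 5)
  step 8: ref 1 -> FAULT, evict 6, frames=[3,2,1] (faults so far: 6)
  step 9: ref 3 -> HIT, frames=[3,2,1] (faults so far: 6)
  step 10: ref 3 -> HIT, frames=[3,2,1] (faults so far: 6)
  step 11: ref 6 -> FAULT, evict 3, frames=[6,2,1] (faults so far: 7)
  step 12: ref 2 -> HIT, frames=[6,2,1] (faults so far: 7)
  FIFO total faults: 7
--- LRU ---
  step 0: ref 1 -> FAULT, frames=[1,-,-] (faults so far: 1)
  step 1: ref 5 -> FAULT, frames=[1,5,-] (faults so far: 2)
  step 2: ref 1 -> HIT, frames=[1,5,-] (faults so far: 2)
  step 3: ref 5 -> HIT, frames=[1,5,-] (faults so far: 2)
  step 4: ref 6 -> FAULT, frames=[1,5,6] (faults so far: 3)
  step 5: ref 6 -> HIT, frames=[1,5,6] (faults so far: 3)
  step 6: ref 3 -> FAULT, evict 1, frames=[3,5,6] (faults so far: 4)
  step 7: ref 2 -> FAULT, evict 5, frames=[3,2,6] (faults so far: 5)
  step 8: ref 1 -> FAULT, evict 6, frames=[3,2,1] (faults so far: 6)
  step 9: ref 3 -> HIT, frames=[3,2,1] (faults so far: 6)
  step 10: ref 3 -> HIT, frames=[3,2,1] (faults so far: 6)
  step 11: ref 6 -> FAULT, evict 2, frames=[3,6,1] (faults so far: 7)
  step 12: ref 2 -> FAULT, evict 1, frames=[3,6,2] (faults so far: 8)
  LRU total faults: 8
--- Optimal ---
  step 0: ref 1 -> FAULT, frames=[1,-,-] (faults so far: 1)
  step 1: ref 5 -> FAULT, frames=[1,5,-] (faults so far: 2)
  step 2: ref 1 -> HIT, frames=[1,5,-] (faults so far: 2)
  step 3: ref 5 -> HIT, frames=[1,5,-] (faults so far: 2)
  step 4: ref 6 -> FAULT, frames=[1,5,6] (faults so far: 3)
  step 5: ref 6 -> HIT, frames=[1,5,6] (faults so far: 3)
  step 6: ref 3 -> FAULT, evict 5, frames=[1,3,6] (faults so far: 4)
  step 7: ref 2 -> FAULT, evict 6, frames=[1,3,2] (faults so far: 5)
  step 8: ref 1 -> HIT, frames=[1,3,2] (faults so far: 5)
  step 9: ref 3 -> HIT, frames=[1,3,2] (faults so far: 5)
  step 10: ref 3 -> HIT, frames=[1,3,2] (faults so far: 5)
  step 11: ref 6 -> FAULT, evict 1, frames=[6,3,2] (faults so far: 6)
  step 12: ref 2 -> HIT, frames=[6,3,2] (faults so far: 6)
  Optimal total faults: 6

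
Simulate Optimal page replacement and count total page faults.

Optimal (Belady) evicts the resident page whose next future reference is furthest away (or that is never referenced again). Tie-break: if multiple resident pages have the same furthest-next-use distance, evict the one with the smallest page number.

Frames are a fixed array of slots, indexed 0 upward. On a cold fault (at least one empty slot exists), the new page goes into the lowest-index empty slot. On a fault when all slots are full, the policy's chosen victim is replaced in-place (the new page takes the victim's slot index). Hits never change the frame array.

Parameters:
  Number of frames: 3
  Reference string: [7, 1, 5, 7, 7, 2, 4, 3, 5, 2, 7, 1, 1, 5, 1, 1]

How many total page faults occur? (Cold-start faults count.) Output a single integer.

Answer: 8

Derivation:
Step 0: ref 7 → FAULT, frames=[7,-,-]
Step 1: ref 1 → FAULT, frames=[7,1,-]
Step 2: ref 5 → FAULT, frames=[7,1,5]
Step 3: ref 7 → HIT, frames=[7,1,5]
Step 4: ref 7 → HIT, frames=[7,1,5]
Step 5: ref 2 → FAULT (evict 1), frames=[7,2,5]
Step 6: ref 4 → FAULT (evict 7), frames=[4,2,5]
Step 7: ref 3 → FAULT (evict 4), frames=[3,2,5]
Step 8: ref 5 → HIT, frames=[3,2,5]
Step 9: ref 2 → HIT, frames=[3,2,5]
Step 10: ref 7 → FAULT (evict 2), frames=[3,7,5]
Step 11: ref 1 → FAULT (evict 3), frames=[1,7,5]
Step 12: ref 1 → HIT, frames=[1,7,5]
Step 13: ref 5 → HIT, frames=[1,7,5]
Step 14: ref 1 → HIT, frames=[1,7,5]
Step 15: ref 1 → HIT, frames=[1,7,5]
Total faults: 8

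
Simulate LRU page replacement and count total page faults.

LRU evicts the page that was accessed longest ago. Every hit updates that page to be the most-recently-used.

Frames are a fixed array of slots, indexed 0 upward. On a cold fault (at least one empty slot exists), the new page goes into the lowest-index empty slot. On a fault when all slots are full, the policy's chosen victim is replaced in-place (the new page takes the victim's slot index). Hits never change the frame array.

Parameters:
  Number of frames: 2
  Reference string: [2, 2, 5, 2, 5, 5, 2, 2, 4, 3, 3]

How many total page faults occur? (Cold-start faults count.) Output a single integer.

Answer: 4

Derivation:
Step 0: ref 2 → FAULT, frames=[2,-]
Step 1: ref 2 → HIT, frames=[2,-]
Step 2: ref 5 → FAULT, frames=[2,5]
Step 3: ref 2 → HIT, frames=[2,5]
Step 4: ref 5 → HIT, frames=[2,5]
Step 5: ref 5 → HIT, frames=[2,5]
Step 6: ref 2 → HIT, frames=[2,5]
Step 7: ref 2 → HIT, frames=[2,5]
Step 8: ref 4 → FAULT (evict 5), frames=[2,4]
Step 9: ref 3 → FAULT (evict 2), frames=[3,4]
Step 10: ref 3 → HIT, frames=[3,4]
Total faults: 4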